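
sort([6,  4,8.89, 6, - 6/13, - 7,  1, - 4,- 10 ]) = [ - 10, - 7 , - 4, - 6/13, 1, 4,6,  6,8.89]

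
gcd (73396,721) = 1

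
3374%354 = 188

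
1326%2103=1326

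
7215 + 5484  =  12699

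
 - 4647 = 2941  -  7588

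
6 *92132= 552792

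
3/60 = 1/20 = 0.05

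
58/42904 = 29/21452= 0.00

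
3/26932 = 3/26932  =  0.00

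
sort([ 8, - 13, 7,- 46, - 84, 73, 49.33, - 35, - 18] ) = [ - 84, - 46, - 35, - 18 , - 13, 7, 8, 49.33, 73 ]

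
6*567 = 3402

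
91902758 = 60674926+31227832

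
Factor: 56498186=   2^1*37^1*263^1*2903^1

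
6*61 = 366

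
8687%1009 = 615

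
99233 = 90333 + 8900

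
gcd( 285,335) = 5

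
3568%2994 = 574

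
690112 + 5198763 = 5888875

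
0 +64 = 64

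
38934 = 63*618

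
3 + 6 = 9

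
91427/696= 131+251/696 = 131.36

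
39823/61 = 652  +  51/61 = 652.84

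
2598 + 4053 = 6651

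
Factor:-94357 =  - 157^1*601^1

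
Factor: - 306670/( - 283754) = 455/421 = 5^1*7^1*13^1* 421^( -1) 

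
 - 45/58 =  - 45/58 = - 0.78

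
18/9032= 9/4516 = 0.00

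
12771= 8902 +3869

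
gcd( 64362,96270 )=6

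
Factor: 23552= 2^10*23^1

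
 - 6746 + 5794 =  -952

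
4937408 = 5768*856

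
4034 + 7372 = 11406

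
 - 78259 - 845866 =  - 924125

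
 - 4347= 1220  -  5567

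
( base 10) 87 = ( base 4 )1113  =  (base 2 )1010111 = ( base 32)2n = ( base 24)3F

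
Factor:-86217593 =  - 7^1*11^1*23^1*  89^1*547^1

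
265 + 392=657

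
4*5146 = 20584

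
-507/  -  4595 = 507/4595 = 0.11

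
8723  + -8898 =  - 175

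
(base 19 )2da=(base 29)14M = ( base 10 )979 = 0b1111010011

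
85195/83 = 1026 + 37/83 = 1026.45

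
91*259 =23569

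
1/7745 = 1/7745  =  0.00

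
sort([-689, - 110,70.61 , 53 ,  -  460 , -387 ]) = [ - 689 ,  -  460 , - 387, - 110, 53, 70.61 ]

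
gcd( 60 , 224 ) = 4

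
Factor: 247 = 13^1*19^1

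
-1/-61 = 1/61   =  0.02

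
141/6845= 141/6845 = 0.02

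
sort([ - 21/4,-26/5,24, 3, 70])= [ - 21/4, - 26/5,3 , 24, 70 ] 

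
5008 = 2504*2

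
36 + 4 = 40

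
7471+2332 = 9803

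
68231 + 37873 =106104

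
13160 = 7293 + 5867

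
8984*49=440216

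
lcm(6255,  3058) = 137610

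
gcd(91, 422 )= 1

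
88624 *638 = 56542112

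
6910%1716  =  46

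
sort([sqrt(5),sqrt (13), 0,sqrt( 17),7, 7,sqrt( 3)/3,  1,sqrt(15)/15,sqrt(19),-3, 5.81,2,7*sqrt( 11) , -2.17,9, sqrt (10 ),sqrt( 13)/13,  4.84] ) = [ - 3,  -  2.17,0,sqrt( 15) /15,sqrt(13 ) /13,  sqrt( 3 ) /3, 1,  2, sqrt (5 ),sqrt(10),sqrt ( 13) , sqrt ( 17 ), sqrt(  19 ), 4.84,5.81, 7, 7,9,7 * sqrt(11)] 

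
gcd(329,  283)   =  1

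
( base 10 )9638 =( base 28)C86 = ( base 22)jk2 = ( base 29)BDA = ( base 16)25A6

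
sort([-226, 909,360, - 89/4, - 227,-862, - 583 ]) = [ - 862, - 583, - 227, - 226, - 89/4, 360 , 909 ]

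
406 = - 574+980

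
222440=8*27805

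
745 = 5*149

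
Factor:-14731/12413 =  - 12413^( - 1 ) * 14731^1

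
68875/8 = 68875/8 = 8609.38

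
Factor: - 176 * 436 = - 2^6*11^1* 109^1= - 76736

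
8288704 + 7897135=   16185839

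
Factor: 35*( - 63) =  - 3^2*5^1 * 7^2 = - 2205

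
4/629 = 4/629 = 0.01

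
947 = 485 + 462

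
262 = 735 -473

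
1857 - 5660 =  - 3803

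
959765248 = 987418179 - 27652931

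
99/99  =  1  =  1.00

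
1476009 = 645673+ 830336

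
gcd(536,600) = 8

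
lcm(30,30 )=30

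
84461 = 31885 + 52576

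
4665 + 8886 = 13551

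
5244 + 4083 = 9327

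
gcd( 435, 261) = 87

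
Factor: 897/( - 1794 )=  - 2^( - 1) = - 1/2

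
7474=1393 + 6081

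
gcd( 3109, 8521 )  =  1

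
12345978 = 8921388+3424590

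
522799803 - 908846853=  - 386047050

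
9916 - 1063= 8853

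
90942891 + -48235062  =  42707829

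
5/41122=5/41122=0.00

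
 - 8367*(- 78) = 652626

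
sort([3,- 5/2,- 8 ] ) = [ - 8, - 5/2, 3] 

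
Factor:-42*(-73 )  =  3066 = 2^1*3^1 * 7^1 * 73^1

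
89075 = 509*175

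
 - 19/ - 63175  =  1/3325 = 0.00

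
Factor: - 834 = - 2^1*3^1 * 139^1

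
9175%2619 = 1318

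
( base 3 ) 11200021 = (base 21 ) 7f7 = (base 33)34A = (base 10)3409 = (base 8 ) 6521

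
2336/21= 2336/21= 111.24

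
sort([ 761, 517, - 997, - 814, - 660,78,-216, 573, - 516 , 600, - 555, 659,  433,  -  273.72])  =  [ - 997, - 814, - 660 , - 555,-516,-273.72, - 216, 78,433, 517,573, 600,659, 761 ] 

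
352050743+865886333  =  1217937076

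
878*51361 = 45094958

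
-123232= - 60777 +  - 62455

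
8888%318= 302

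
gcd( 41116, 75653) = 1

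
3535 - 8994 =-5459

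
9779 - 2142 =7637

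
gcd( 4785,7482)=87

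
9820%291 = 217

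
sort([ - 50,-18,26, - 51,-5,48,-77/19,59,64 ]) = [-51,-50, -18,-5, - 77/19,26,48,59,64 ] 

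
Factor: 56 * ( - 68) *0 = 0^1  =  0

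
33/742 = 33/742=0.04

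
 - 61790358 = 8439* ( - 7322 )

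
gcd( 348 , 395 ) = 1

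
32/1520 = 2/95 = 0.02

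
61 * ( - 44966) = -2742926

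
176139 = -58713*( - 3 ) 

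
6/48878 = 3/24439 = 0.00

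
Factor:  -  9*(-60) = 2^2 * 3^3*5^1=540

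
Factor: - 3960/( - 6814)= 1980/3407  =  2^2 * 3^2 *5^1*11^1*  3407^ (-1)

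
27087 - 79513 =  - 52426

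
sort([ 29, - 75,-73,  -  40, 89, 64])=[ -75 , - 73, - 40, 29,64, 89] 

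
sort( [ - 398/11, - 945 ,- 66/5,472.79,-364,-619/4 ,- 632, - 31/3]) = [ - 945 , - 632,-364,-619/4 , - 398/11, -66/5,- 31/3, 472.79]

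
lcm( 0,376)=0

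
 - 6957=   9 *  ( -773 ) 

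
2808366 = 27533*102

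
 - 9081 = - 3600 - 5481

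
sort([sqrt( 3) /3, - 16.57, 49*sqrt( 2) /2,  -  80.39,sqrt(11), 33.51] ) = [ - 80.39,  -  16.57, sqrt(3)/3, sqrt( 11),33.51,  49*sqrt(2) /2 ]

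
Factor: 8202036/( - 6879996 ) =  - 683503/573333 = -3^(-1)*223^( - 1 )*857^( - 1 ) * 683503^1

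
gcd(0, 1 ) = 1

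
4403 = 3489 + 914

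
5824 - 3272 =2552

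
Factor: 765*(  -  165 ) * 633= - 3^4 * 5^2*11^1 * 17^1*211^1 = -79900425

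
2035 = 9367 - 7332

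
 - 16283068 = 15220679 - 31503747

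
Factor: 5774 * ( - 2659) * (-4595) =70547338270 =2^1 * 5^1*919^1*2659^1 * 2887^1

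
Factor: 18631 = 31^1 * 601^1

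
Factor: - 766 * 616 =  - 2^4*7^1*11^1*383^1= - 471856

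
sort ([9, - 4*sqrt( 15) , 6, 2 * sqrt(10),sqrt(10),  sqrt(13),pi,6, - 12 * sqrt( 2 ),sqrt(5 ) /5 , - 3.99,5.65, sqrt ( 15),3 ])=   [ - 12*sqrt(2 ), - 4 * sqrt(15), - 3.99,sqrt(5) /5,  3,pi,sqrt( 10), sqrt(13 ),sqrt(15),5.65,  6,6,2* sqrt(10 ),9 ]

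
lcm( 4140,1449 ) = 28980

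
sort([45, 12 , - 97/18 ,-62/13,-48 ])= [ - 48, - 97/18,-62/13, 12,45] 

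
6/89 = 6/89 = 0.07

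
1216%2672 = 1216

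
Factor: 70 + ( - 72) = - 2 = - 2^1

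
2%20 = 2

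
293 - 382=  - 89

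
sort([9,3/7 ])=[3/7, 9]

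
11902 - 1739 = 10163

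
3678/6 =613=613.00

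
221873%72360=4793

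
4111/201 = 20 + 91/201 =20.45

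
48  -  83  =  - 35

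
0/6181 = 0 =0.00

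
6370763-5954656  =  416107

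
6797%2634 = 1529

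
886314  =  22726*39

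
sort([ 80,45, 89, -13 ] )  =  [ - 13, 45, 80, 89]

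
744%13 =3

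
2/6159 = 2/6159=0.00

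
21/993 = 7/331 = 0.02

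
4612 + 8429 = 13041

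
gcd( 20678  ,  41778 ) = 422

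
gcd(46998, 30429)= 63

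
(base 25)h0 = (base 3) 120202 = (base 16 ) 1a9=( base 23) ib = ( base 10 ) 425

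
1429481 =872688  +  556793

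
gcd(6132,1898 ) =146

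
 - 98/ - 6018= 49/3009 = 0.02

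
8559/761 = 11+188/761=11.25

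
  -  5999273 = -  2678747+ -3320526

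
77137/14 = 5509 + 11/14 = 5509.79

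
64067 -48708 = 15359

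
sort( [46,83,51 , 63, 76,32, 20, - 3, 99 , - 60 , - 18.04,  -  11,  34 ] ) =[ - 60, - 18.04 ,-11,-3 , 20,32,34, 46 , 51, 63, 76,83 , 99 ]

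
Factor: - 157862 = - 2^1*17^1* 4643^1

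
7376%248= 184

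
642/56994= 107/9499 = 0.01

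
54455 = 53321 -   -  1134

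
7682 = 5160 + 2522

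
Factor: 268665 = 3^1 * 5^1* 17911^1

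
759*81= 61479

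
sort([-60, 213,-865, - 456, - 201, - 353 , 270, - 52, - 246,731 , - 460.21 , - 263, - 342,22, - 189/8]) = [ - 865  , - 460.21, - 456, - 353, - 342,  -  263, - 246, - 201, - 60, - 52, - 189/8, 22,213,270, 731]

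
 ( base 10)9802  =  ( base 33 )901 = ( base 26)ED0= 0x264a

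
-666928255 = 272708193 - 939636448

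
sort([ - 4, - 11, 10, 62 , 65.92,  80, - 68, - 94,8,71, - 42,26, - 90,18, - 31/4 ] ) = [ - 94,  -  90, - 68, - 42 , - 11, - 31/4, - 4,8,10,  18,26,62,65.92, 71,80 ]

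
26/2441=26/2441 = 0.01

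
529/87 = 529/87 = 6.08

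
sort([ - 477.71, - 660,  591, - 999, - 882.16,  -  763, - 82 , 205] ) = [-999, - 882.16, - 763, - 660, - 477.71, - 82,205,591 ] 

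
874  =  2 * 437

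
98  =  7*14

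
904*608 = 549632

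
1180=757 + 423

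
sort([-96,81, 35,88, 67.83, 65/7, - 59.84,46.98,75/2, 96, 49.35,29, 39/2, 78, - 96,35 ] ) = [ - 96,-96,  -  59.84, 65/7, 39/2,29,  35, 35, 75/2,46.98, 49.35,67.83,78, 81, 88, 96]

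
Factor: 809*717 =3^1*239^1*809^1 = 580053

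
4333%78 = 43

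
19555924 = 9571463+9984461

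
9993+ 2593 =12586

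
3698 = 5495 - 1797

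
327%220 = 107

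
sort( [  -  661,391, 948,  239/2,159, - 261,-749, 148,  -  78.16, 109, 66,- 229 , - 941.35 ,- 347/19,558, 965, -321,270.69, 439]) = [ - 941.35, - 749 , - 661, - 321,-261 , - 229 , - 78.16, - 347/19,66, 109 , 239/2, 148,159, 270.69,  391,439,558 , 948 , 965]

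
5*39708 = 198540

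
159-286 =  - 127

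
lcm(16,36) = 144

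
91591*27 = 2472957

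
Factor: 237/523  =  3^1 * 79^1*523^( - 1)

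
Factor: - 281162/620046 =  - 3^( - 2)*37^( - 1 )*151^1=- 151/333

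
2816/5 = 563 + 1/5 = 563.20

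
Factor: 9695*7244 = 70230580 = 2^2*5^1 * 7^1*277^1*1811^1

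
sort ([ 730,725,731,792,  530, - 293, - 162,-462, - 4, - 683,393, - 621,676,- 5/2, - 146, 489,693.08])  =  [ - 683 ,-621, - 462 , - 293, - 162, - 146, - 4, - 5/2,393,489,530,  676 , 693.08,725,730, 731,792 ]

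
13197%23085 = 13197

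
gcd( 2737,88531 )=1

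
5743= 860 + 4883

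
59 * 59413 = 3505367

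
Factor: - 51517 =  - 51517^1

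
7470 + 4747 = 12217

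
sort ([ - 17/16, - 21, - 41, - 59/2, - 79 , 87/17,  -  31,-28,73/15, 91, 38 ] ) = [-79, - 41, - 31,-59/2, - 28, - 21,-17/16, 73/15,  87/17,38, 91]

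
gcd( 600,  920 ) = 40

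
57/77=57/77 = 0.74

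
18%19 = 18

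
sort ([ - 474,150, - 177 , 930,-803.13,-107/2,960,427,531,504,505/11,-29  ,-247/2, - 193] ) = [ - 803.13, - 474,  -  193, - 177, - 247/2, - 107/2, - 29, 505/11,150,427,504 , 531 , 930,960]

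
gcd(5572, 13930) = 2786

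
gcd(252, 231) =21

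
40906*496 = 20289376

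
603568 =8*75446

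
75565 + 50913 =126478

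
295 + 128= 423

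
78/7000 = 39/3500 = 0.01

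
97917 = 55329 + 42588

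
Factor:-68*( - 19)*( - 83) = -2^2 * 17^1*19^1*83^1 = -107236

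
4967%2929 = 2038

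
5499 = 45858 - 40359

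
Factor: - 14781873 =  - 3^1*4927291^1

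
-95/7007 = -95/7007 = -0.01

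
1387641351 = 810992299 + 576649052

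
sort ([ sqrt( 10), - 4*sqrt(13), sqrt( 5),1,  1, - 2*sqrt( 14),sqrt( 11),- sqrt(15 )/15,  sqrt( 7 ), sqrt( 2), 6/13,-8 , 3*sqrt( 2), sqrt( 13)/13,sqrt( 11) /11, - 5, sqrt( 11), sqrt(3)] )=[ - 4*sqrt( 13 ), - 8, - 2*sqrt( 14) ,  -  5,- sqrt( 15 ) /15, sqrt( 13)/13, sqrt (11 )/11,  6/13  ,  1, 1 , sqrt(2),sqrt( 3),sqrt (5 ),sqrt(7),sqrt (10),sqrt(11 ),sqrt( 11 ),3*sqrt ( 2 )] 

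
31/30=1+ 1/30= 1.03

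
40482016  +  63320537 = 103802553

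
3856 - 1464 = 2392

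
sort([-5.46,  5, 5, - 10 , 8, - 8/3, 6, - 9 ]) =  [- 10, - 9,-5.46,- 8/3, 5, 5,6, 8]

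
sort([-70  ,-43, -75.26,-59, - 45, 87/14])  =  [- 75.26, - 70,-59,-45, - 43, 87/14]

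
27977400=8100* 3454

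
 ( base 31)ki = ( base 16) 27E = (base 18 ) 1h8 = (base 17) 239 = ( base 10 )638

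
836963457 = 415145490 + 421817967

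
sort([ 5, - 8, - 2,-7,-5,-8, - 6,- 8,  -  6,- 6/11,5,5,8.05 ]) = [ - 8,  -  8, - 8,  -  7,- 6, - 6,  -  5,-2,-6/11,5,5,5,8.05] 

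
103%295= 103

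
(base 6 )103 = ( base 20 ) 1J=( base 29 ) 1A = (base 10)39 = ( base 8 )47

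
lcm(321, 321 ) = 321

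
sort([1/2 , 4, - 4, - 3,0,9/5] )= [  -  4, - 3,0 , 1/2, 9/5,4]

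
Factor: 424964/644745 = 524/795= 2^2*3^(-1)*5^ (-1 )*53^( - 1)*131^1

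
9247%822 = 205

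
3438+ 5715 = 9153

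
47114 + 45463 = 92577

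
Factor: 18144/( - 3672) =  - 2^2*3^1*7^1*17^( - 1 ) = - 84/17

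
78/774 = 13/129 = 0.10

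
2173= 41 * 53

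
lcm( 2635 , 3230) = 100130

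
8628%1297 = 846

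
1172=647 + 525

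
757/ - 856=  -  1 +99/856 = -0.88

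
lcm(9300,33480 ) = 167400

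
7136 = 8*892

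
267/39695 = 267/39695 = 0.01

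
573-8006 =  - 7433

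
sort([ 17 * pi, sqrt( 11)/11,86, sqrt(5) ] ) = [sqrt( 11)/11, sqrt(5 ), 17*pi, 86 ] 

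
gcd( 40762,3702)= 2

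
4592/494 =2296/247= 9.30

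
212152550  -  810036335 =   -  597883785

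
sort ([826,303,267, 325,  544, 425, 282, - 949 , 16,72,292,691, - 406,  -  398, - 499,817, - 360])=[-949, -499, - 406, - 398, - 360, 16, 72,267, 282,292,303, 325,  425, 544,691,817,826]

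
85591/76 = 1126 + 15/76=1126.20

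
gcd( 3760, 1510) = 10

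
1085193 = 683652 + 401541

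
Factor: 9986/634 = 4993/317 = 317^(  -  1)*4993^1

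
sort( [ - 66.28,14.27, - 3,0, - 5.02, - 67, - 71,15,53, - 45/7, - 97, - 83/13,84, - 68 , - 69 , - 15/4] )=[ - 97, - 71,-69, - 68, - 67, - 66.28, - 45/7,-83/13, - 5.02, - 15/4, - 3,0 , 14.27,  15 , 53,84]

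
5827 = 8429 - 2602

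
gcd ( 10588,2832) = 4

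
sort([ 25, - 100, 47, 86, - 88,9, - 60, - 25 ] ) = [ - 100, - 88, - 60, - 25,9, 25, 47, 86]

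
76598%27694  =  21210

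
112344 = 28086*4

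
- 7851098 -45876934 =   -  53728032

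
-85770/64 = - 42885/32 =-1340.16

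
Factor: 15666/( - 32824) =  - 2^( - 2)*3^1*7^1 * 11^( - 1) = -21/44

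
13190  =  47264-34074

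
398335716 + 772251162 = 1170586878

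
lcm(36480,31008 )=620160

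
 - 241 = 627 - 868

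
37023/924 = 40 + 3/44 = 40.07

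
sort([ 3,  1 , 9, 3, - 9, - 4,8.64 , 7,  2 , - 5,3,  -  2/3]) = [ - 9, - 5, - 4, -2/3, 1 , 2, 3, 3,3, 7,8.64, 9 ]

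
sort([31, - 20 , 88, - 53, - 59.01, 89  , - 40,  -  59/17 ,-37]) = [ - 59.01, - 53,-40, - 37,  -  20, -59/17, 31,88,89]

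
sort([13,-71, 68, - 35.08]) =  [ - 71, - 35.08,  13, 68]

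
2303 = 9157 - 6854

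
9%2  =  1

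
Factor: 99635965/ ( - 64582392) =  - 2^( - 3 )*3^( - 1)*5^1*7^( - 2 )*11^1*13^1*331^1*421^1*54917^( - 1) 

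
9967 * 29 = 289043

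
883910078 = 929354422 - 45444344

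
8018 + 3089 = 11107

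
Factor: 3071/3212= 2^( - 2) * 11^( - 1)*37^1*73^(-1)*83^1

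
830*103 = 85490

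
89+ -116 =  - 27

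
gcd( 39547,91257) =1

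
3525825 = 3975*887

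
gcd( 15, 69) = 3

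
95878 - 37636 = 58242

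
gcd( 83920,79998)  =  2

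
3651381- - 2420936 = 6072317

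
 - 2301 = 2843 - 5144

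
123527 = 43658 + 79869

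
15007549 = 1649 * 9101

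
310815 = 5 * 62163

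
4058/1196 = 2029/598 = 3.39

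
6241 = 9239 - 2998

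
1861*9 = 16749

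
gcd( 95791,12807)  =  1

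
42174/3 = 14058= 14058.00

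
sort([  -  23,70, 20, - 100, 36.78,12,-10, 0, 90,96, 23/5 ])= [ -100, - 23, - 10, 0 , 23/5, 12, 20, 36.78, 70,90, 96]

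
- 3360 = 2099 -5459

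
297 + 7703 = 8000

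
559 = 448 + 111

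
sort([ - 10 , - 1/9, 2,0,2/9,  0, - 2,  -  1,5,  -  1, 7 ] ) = [ - 10,-2 ,-1,- 1,  -  1/9,0, 0, 2/9, 2,  5, 7 ] 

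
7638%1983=1689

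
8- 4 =4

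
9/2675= 9/2675=0.00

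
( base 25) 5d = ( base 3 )12010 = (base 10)138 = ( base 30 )4i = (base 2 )10001010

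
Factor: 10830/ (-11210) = - 3^1*19^1*59^( - 1)=- 57/59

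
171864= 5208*33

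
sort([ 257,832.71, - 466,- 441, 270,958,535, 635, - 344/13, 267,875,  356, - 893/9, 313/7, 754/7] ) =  [-466, - 441,-893/9,  -  344/13, 313/7,754/7, 257,267, 270, 356, 535, 635, 832.71, 875, 958]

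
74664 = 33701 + 40963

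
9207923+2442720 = 11650643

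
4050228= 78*51926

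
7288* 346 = 2521648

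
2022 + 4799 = 6821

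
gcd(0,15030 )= 15030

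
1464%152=96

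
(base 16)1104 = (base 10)4356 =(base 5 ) 114411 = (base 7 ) 15462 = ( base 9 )5870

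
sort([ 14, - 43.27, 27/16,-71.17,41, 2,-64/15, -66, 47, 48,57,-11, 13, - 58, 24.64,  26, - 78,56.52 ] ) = [ - 78,  -  71.17, - 66, - 58, - 43.27, - 11,-64/15, 27/16, 2, 13, 14,24.64,26, 41, 47,48, 56.52, 57 ] 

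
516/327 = 172/109 =1.58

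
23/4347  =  1/189 = 0.01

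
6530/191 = 34 + 36/191 = 34.19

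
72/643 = 72/643 = 0.11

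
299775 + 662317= 962092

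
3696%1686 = 324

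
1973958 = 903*2186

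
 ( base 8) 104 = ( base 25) 2I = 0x44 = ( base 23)2M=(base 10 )68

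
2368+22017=24385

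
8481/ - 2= - 4241 + 1/2 = - 4240.50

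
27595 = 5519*5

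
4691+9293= 13984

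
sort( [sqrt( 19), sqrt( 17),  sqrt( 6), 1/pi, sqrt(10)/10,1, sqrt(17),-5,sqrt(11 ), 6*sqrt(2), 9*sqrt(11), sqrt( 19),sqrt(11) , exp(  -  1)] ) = [ - 5,sqrt( 10)/10, 1/pi, exp( - 1), 1,  sqrt( 6) , sqrt( 11) , sqrt(11), sqrt( 17 ),sqrt( 17), sqrt(19 ),sqrt(19), 6*sqrt(2 ), 9*sqrt(11 ) ] 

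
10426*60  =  625560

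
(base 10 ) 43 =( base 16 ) 2b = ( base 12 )37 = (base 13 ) 34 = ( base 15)2D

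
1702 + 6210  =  7912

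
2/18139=2/18139 = 0.00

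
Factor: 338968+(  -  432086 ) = - 93118= - 2^1*46559^1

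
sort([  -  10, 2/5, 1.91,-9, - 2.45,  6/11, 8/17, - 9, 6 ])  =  [ -10 , - 9, - 9, - 2.45,2/5, 8/17, 6/11,1.91, 6]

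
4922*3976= 19569872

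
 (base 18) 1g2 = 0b1001100110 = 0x266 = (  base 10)614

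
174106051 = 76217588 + 97888463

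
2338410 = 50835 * 46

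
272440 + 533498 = 805938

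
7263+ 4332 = 11595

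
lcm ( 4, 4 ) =4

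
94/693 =94/693 = 0.14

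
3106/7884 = 1553/3942 = 0.39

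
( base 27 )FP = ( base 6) 1554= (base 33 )d1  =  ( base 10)430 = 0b110101110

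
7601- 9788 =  - 2187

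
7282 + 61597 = 68879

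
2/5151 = 2/5151 = 0.00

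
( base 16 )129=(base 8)451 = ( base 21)e3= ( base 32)99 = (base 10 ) 297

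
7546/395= 19+41/395= 19.10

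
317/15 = 21 + 2/15 = 21.13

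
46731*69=3224439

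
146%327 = 146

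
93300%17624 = 5180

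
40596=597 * 68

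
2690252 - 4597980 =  - 1907728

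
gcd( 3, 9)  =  3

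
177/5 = 177/5 = 35.40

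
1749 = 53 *33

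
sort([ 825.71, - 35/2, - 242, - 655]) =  [-655, - 242,  -  35/2,825.71]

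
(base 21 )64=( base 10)130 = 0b10000010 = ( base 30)4A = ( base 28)4I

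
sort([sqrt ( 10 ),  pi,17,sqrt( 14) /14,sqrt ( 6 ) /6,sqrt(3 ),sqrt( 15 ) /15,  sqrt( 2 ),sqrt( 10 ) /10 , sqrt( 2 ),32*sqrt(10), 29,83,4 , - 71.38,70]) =[ - 71.38, sqrt ( 15)/15, sqrt(14 ) /14,sqrt( 10)/10,sqrt( 6) /6,sqrt ( 2), sqrt( 2), sqrt( 3),pi,sqrt ( 10),4,17, 29, 70, 83, 32*sqrt(10) ]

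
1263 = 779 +484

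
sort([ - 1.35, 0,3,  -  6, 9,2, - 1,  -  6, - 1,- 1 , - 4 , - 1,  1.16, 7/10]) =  [ - 6, - 6, - 4, - 1.35, - 1, - 1, - 1,-1, 0, 7/10,1.16, 2,3, 9] 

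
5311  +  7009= 12320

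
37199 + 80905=118104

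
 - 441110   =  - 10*44111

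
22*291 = 6402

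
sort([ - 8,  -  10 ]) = [ - 10, - 8]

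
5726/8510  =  2863/4255 = 0.67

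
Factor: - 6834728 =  -2^3 * 419^1*2039^1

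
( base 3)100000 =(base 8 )363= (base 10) 243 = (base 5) 1433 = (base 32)7J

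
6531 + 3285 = 9816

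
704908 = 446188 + 258720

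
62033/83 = 62033/83 = 747.39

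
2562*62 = 158844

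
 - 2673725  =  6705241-9378966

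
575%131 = 51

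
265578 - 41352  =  224226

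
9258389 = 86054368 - 76795979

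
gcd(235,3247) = 1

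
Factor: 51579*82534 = 4257021186 = 2^1*3^2*11^1*29^1*521^1*1423^1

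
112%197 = 112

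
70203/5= 14040 + 3/5 = 14040.60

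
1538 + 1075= 2613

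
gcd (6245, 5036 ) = 1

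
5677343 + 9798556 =15475899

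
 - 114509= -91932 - 22577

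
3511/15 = 234+1/15 = 234.07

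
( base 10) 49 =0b110001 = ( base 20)29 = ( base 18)2d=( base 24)21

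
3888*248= 964224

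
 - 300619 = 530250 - 830869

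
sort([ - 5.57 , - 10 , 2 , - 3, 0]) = [-10, - 5.57, - 3, 0 , 2 ]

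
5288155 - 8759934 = -3471779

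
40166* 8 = 321328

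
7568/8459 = 688/769 = 0.89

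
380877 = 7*54411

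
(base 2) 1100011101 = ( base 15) 382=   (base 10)797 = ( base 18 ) 285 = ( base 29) re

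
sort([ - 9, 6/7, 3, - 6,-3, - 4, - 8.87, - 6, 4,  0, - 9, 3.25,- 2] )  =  [  -  9, - 9, - 8.87, - 6, - 6, - 4, - 3, - 2, 0, 6/7 , 3,3.25, 4 ] 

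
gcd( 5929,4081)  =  77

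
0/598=0 = 0.00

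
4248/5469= 1416/1823 = 0.78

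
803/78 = 10 +23/78 = 10.29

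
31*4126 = 127906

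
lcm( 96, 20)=480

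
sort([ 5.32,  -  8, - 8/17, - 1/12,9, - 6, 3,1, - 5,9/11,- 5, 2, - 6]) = [  -  8, - 6, - 6, - 5,  -  5, - 8/17, - 1/12,  9/11,1, 2,3,  5.32 , 9] 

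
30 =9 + 21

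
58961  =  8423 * 7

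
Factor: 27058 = 2^1*83^1*163^1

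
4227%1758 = 711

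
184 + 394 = 578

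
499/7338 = 499/7338 = 0.07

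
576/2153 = 576/2153= 0.27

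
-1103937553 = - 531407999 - 572529554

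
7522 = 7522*1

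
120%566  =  120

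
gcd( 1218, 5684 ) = 406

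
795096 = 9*88344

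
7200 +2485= 9685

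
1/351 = 1/351 = 0.00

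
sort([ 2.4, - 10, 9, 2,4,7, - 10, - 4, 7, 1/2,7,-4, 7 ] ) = [-10 ,-10, -4, - 4, 1/2,2, 2.4, 4,7, 7, 7, 7, 9]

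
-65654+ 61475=-4179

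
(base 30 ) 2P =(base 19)49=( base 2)1010101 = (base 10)85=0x55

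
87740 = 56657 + 31083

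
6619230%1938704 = 803118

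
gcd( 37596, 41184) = 156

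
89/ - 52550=-89/52550 =- 0.00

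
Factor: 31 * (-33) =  - 3^1 *11^1*31^1  =  - 1023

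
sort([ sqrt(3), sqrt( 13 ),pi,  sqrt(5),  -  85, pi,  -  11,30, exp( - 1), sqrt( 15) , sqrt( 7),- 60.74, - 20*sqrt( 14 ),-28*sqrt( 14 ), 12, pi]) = [  -  28*sqrt( 14) ,  -  85, - 20*sqrt(14 ), - 60.74,-11,exp(- 1) , sqrt(3),sqrt( 5 ), sqrt(7 ),pi,  pi , pi, sqrt (13), sqrt (15),12, 30] 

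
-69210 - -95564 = 26354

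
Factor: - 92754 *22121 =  - 2^1 * 3^2*11^1 * 2011^1 * 5153^1 = - 2051811234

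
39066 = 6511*6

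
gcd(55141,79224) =1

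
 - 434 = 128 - 562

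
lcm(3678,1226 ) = 3678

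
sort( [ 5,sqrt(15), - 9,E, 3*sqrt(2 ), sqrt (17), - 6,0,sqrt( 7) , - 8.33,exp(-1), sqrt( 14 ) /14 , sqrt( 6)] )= [ - 9 , - 8.33, - 6,0, sqrt( 14 ) /14,exp(-1), sqrt( 6), sqrt( 7), E, sqrt (15), sqrt(  17) , 3*sqrt(2), 5]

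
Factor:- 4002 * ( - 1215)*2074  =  2^2*3^6*5^1*17^1*23^1*29^1*61^1= 10084679820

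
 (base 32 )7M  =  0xF6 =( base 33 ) 7f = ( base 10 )246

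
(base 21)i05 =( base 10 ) 7943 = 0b1111100000111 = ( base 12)471B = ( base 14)2C75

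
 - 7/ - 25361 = 1/3623 = 0.00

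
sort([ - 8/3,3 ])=[-8/3, 3]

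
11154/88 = 126 + 3/4 = 126.75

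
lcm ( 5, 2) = 10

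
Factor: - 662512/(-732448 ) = 2^ ( - 1)*487^( - 1) * 881^1=881/974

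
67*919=61573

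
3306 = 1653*2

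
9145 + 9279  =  18424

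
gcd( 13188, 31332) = 84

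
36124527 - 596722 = 35527805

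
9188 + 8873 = 18061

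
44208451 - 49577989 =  - 5369538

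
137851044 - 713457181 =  - 575606137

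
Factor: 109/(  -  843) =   -  3^( - 1)*109^1*281^(-1)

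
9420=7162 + 2258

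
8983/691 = 13 = 13.00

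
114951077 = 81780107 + 33170970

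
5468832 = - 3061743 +8530575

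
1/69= 1/69=0.01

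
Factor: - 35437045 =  - 5^1*7^3*20663^1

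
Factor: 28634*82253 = 2355232402 = 2^1*83^1*103^1*139^1*991^1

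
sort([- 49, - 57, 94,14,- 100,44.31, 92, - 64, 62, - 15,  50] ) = [- 100,  -  64, - 57, - 49,  -  15, 14, 44.31, 50, 62, 92,94 ] 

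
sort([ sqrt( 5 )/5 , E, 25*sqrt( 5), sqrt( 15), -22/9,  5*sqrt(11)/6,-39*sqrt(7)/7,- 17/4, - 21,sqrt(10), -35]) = [ - 35,  -  21,-39 * sqrt( 7)/7, - 17/4, - 22/9,sqrt( 5 )/5, E, 5*sqrt( 11)/6 , sqrt(10)  ,  sqrt ( 15),25*sqrt( 5)]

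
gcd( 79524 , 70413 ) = 3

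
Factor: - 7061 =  - 23^1 * 307^1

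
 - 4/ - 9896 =1/2474 = 0.00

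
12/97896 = 1/8158 = 0.00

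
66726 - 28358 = 38368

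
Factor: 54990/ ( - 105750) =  - 5^(  -  2)*13^1=- 13/25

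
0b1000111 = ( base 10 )71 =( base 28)2f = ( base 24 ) 2n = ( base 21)38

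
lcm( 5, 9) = 45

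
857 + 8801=9658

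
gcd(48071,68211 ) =53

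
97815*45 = 4401675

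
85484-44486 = 40998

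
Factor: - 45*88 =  - 2^3*3^2*5^1*11^1 = -3960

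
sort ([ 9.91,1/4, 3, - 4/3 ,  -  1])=[ - 4/3, - 1, 1/4, 3, 9.91]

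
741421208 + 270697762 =1012118970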